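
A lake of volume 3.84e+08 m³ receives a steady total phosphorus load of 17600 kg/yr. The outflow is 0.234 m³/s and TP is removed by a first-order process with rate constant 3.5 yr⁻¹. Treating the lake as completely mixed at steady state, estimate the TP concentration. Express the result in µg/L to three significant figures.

Outflow Q = 0.234 m³/s × 3.156e+07 s/yr = 7.384e+06 m³/yr.
Steady-state CSTR mass balance: W = Q·C + k·V·C, so C = W/(Q + kV).
Q + kV = 7.384e+06 + 3.5·3.84e+08 = 1.351e+09 m³/yr.
C = 17600/1.351e+09 = 1.302e-05 kg/m³ = 0.01302 mg/L = 13.02 µg/L.

13.0 µg/L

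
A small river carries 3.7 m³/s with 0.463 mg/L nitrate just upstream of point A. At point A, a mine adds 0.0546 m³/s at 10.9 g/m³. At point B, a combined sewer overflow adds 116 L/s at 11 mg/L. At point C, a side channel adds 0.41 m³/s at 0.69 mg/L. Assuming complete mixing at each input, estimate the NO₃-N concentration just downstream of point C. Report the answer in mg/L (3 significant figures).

After input A: C = (3.7·0.463 + 0.0546·10.9) / 3.755 = 0.6148 mg/L.
116 L/s = 0.116 m³/s.
After input B: C = (3.755·0.6148 + 0.116·11) / 3.871 = 0.926 mg/L.
After input C: C = (3.871·0.926 + 0.41·0.69) / 4.281 = 0.9034 mg/L.

0.903 mg/L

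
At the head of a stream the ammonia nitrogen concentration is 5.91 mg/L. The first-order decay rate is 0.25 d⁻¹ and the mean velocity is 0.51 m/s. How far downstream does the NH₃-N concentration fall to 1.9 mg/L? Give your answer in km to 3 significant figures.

200 km

From C = C₀·e^(−kt), t = ln(C₀/C)/k = ln(5.91/1.9)/0.25 = 1.135/0.25 = 4.539 d.
Distance = v·t = 0.51 m/s × 3.922e+05 s = 2e+05 m = 200 km.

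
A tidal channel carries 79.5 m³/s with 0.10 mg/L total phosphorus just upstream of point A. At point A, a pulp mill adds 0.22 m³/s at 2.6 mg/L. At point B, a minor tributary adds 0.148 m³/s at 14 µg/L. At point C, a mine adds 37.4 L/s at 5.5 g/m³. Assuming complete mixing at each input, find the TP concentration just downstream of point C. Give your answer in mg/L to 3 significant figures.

After input A: C = (79.5·0.1 + 0.22·2.6) / 79.72 = 0.1069 mg/L.
14 µg/L = 0.014 mg/L.
After input B: C = (79.72·0.1069 + 0.148·0.014) / 79.87 = 0.1067 mg/L.
37.4 L/s = 0.0374 m³/s.
After input C: C = (79.87·0.1067 + 0.0374·5.5) / 79.91 = 0.1093 mg/L.

0.109 mg/L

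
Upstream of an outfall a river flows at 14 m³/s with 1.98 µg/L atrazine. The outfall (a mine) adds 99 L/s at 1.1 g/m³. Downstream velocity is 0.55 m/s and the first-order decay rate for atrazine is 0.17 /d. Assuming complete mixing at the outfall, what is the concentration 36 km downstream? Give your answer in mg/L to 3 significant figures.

0.00852 mg/L

99 L/s = 0.099 m³/s.
1.98 µg/L = 0.00198 mg/L.
After complete mixing, C₀ = (0.099·1.1 + 14·0.00198) / 14.1 = 0.00969 mg/L.
Travel time t = 3.6e+04 m / 0.55 m/s = 6.545e+04 s = 0.7576 d.
C = 0.00969·exp(−0.17·0.7576) = 0.00969·0.8792 = 0.008519 mg/L.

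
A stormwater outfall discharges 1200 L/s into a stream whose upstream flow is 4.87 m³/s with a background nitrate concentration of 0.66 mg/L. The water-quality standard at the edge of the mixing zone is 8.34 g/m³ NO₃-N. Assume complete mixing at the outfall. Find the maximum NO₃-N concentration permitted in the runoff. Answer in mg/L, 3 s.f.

1200 L/s = 1.2 m³/s.
Mass balance: 8.34·6.07 = 1.2·Cₑ + 4.87·0.66.
Cₑ = (50.62 − 3.214) / 1.2 = 39.51 mg/L.

39.5 mg/L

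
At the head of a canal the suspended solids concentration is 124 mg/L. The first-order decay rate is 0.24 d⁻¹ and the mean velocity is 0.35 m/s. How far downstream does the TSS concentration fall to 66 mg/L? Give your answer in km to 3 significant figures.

79.5 km

From C = C₀·e^(−kt), t = ln(C₀/C)/k = ln(124/66)/0.24 = 0.6306/0.24 = 2.628 d.
Distance = v·t = 0.35 m/s × 2.27e+05 s = 7.946e+04 m = 79.46 km.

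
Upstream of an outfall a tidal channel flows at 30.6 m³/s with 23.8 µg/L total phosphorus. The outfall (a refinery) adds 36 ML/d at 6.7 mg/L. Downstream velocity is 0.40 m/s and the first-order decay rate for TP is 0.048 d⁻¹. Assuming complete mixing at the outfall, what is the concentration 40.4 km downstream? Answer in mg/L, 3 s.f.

0.107 mg/L

36 ML/d = 0.4167 m³/s.
23.8 µg/L = 0.0238 mg/L.
After complete mixing, C₀ = (0.4167·6.7 + 30.6·0.0238) / 31.02 = 0.1135 mg/L.
Travel time t = 4.04e+04 m / 0.40 m/s = 1.01e+05 s = 1.169 d.
C = 0.1135·exp(−0.048·1.169) = 0.1135·0.9454 = 0.1073 mg/L.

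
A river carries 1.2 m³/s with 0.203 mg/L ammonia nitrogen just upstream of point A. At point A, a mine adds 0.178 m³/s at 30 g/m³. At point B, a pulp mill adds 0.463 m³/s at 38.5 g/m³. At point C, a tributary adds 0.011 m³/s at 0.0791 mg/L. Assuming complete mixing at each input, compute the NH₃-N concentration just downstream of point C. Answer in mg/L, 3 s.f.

12.6 mg/L

After input A: C = (1.2·0.203 + 0.178·30) / 1.378 = 4.052 mg/L.
After input B: C = (1.378·4.052 + 0.463·38.5) / 1.841 = 12.72 mg/L.
After input C: C = (1.841·12.72 + 0.011·0.0791) / 1.852 = 12.64 mg/L.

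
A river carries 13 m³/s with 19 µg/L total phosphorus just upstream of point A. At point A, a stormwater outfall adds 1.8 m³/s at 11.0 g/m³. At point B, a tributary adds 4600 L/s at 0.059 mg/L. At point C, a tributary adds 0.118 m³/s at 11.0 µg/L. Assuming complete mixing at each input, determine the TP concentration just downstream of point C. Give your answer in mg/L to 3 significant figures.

19 µg/L = 0.019 mg/L.
After input A: C = (13·0.019 + 1.8·11) / 14.8 = 1.355 mg/L.
4600 L/s = 4.6 m³/s.
After input B: C = (14.8·1.355 + 4.6·0.059) / 19.4 = 1.047 mg/L.
11.0 µg/L = 0.011 mg/L.
After input C: C = (19.4·1.047 + 0.118·0.011) / 19.52 = 1.041 mg/L.

1.04 mg/L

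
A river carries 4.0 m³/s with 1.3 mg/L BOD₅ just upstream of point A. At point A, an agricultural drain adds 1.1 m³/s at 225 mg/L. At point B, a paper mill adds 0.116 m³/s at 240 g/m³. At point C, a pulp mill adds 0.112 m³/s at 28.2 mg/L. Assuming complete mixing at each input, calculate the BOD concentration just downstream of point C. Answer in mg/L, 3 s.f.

53.2 mg/L

After input A: C = (4·1.3 + 1.1·225) / 5.1 = 49.55 mg/L.
After input B: C = (5.1·49.55 + 0.116·240) / 5.216 = 53.78 mg/L.
After input C: C = (5.216·53.78 + 0.112·28.2) / 5.328 = 53.25 mg/L.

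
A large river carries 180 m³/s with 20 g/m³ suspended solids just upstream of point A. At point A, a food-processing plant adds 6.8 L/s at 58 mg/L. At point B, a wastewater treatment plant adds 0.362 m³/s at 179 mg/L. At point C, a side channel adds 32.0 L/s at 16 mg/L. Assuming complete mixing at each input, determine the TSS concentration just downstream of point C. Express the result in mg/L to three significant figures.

6.8 L/s = 0.0068 m³/s.
After input A: C = (180·20 + 0.0068·58) / 180 = 20 mg/L.
After input B: C = (180·20 + 0.362·179) / 180.4 = 20.32 mg/L.
32.0 L/s = 0.032 m³/s.
After input C: C = (180.4·20.32 + 0.032·16) / 180.4 = 20.32 mg/L.

20.3 mg/L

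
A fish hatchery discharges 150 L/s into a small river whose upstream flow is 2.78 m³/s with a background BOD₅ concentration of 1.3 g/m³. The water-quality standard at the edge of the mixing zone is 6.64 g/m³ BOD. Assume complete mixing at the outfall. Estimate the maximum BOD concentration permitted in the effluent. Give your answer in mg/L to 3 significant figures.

150 L/s = 0.15 m³/s.
Mass balance: 6.64·2.93 = 0.15·Cₑ + 2.78·1.3.
Cₑ = (19.46 − 3.614) / 0.15 = 105.6 mg/L.

106 mg/L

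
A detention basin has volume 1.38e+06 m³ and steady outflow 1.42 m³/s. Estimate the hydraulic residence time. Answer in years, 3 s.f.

0.0308 yr

Q = 1.42 m³/s × 3.156e+07 s/yr = 4.481e+07 m³/yr.
Hydraulic residence time τ = V/Q = 1.38e+06/4.481e+07 = 0.0308 yr.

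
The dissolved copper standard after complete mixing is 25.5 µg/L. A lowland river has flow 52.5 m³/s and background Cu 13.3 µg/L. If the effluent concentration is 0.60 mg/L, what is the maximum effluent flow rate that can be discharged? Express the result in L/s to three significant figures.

1110 L/s

13.3 µg/L = 0.0133 mg/L.
25.5 µg/L = 0.0255 mg/L.
Mass balance at complete mixing: C_std·(Q_w + Q_r) = Q_w·C_e + Q_r·C_b.
Rearranging, Q_w = Q_r·(C_std − C_b)/(C_e − C_std) = 52.5·(0.0255 − 0.0133) / (0.6 − 0.0255) = 1.115 m³/s.
= 1115 L/s.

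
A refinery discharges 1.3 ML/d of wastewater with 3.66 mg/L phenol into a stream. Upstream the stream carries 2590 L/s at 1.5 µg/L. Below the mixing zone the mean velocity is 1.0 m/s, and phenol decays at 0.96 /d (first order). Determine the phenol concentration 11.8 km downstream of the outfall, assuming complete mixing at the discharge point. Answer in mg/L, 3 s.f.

0.0198 mg/L

1.3 ML/d = 0.01505 m³/s.
2590 L/s = 2.59 m³/s.
1.5 µg/L = 0.0015 mg/L.
After complete mixing, C₀ = (0.01505·3.66 + 2.59·0.0015) / 2.605 = 0.02263 mg/L.
Travel time t = 1.18e+04 m / 1.0 m/s = 1.18e+04 s = 0.1366 d.
C = 0.02263·exp(−0.96·0.1366) = 0.02263·0.8771 = 0.01985 mg/L.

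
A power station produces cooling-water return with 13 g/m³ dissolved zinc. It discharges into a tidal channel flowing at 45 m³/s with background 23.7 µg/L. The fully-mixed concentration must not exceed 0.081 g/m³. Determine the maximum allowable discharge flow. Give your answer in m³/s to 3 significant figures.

0.200 m³/s

23.7 µg/L = 0.0237 mg/L.
Mass balance at complete mixing: C_std·(Q_w + Q_r) = Q_w·C_e + Q_r·C_b.
Rearranging, Q_w = Q_r·(C_std − C_b)/(C_e − C_std) = 45·(0.081 − 0.0237) / (13 − 0.081) = 0.1996 m³/s.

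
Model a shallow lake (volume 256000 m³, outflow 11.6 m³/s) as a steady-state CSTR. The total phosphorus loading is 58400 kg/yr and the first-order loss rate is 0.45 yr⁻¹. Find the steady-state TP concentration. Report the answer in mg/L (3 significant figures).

Outflow Q = 11.6 m³/s × 3.156e+07 s/yr = 3.661e+08 m³/yr.
Steady-state CSTR mass balance: W = Q·C + k·V·C, so C = W/(Q + kV).
Q + kV = 3.661e+08 + 0.45·256000 = 3.662e+08 m³/yr.
C = 58400/3.662e+08 = 0.0001595 kg/m³ = 0.1595 mg/L.

0.159 mg/L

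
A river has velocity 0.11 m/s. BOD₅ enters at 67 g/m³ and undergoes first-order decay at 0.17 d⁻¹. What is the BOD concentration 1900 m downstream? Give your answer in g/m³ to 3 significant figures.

64.8 g/m³

Travel time t = 1900 m / 0.11 m/s = 1900/0.11 = 1.727e+04 s = 0.1999 d.
First-order decay: C = 67·exp(−0.17·0.1999) = 67·0.9666 = 64.76 g/m³.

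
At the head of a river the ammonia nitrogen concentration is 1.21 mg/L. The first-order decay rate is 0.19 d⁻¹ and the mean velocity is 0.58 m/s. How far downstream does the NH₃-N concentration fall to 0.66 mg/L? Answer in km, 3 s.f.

From C = C₀·e^(−kt), t = ln(C₀/C)/k = ln(1.21/0.66)/0.19 = 0.6061/0.19 = 3.19 d.
Distance = v·t = 0.58 m/s × 2.756e+05 s = 1.599e+05 m = 159.9 km.

160 km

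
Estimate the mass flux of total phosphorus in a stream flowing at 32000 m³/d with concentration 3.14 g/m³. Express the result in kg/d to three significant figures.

32000 m³/d = 0.3704 m³/s.
Mass flux = Q·C = 0.3704 m³/s × 3.14 g/m³ = 1.163 g/s.
= 1.163 g/s × 86.4 = 100.5 kg/d.

100 kg/d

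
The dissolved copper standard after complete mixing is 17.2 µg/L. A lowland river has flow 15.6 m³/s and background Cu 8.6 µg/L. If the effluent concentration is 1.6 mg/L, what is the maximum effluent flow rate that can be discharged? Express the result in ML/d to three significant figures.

8.6 µg/L = 0.0086 mg/L.
17.2 µg/L = 0.0172 mg/L.
Mass balance at complete mixing: C_std·(Q_w + Q_r) = Q_w·C_e + Q_r·C_b.
Rearranging, Q_w = Q_r·(C_std − C_b)/(C_e − C_std) = 15.6·(0.0172 − 0.0086) / (1.6 − 0.0172) = 0.08476 m³/s.
= 7.323 ML/d.

7.32 ML/d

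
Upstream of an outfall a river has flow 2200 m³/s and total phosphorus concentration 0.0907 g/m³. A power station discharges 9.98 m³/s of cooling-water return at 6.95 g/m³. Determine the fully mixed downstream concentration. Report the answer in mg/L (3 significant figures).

0.122 mg/L

Flow-weighted mixing gives C = (9.98·6.95 + 2200·0.0907) / (9.98 + 2200) = 268.9/2210 = 0.1217 mg/L.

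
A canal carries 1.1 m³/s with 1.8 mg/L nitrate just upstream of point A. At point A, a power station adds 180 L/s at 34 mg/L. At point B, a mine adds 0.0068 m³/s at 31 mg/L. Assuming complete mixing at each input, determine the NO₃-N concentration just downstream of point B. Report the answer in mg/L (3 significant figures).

180 L/s = 0.18 m³/s.
After input A: C = (1.1·1.8 + 0.18·34) / 1.28 = 6.328 mg/L.
After input B: C = (1.28·6.328 + 0.0068·31) / 1.287 = 6.459 mg/L.

6.46 mg/L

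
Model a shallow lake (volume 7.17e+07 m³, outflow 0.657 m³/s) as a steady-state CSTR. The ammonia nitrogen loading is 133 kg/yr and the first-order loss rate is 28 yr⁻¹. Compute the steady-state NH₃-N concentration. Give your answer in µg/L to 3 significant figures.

0.0656 µg/L

Outflow Q = 0.657 m³/s × 3.156e+07 s/yr = 2.073e+07 m³/yr.
Steady-state CSTR mass balance: W = Q·C + k·V·C, so C = W/(Q + kV).
Q + kV = 2.073e+07 + 28·7.17e+07 = 2.028e+09 m³/yr.
C = 133/2.028e+09 = 6.557e-08 kg/m³ = 6.557e-05 mg/L = 0.06557 µg/L.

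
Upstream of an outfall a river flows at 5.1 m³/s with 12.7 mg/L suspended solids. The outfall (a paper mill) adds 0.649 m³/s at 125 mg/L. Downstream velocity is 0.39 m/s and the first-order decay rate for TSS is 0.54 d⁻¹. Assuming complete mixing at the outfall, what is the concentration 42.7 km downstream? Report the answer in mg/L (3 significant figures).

After complete mixing, C₀ = (0.649·125 + 5.1·12.7) / 5.749 = 25.38 mg/L.
Travel time t = 4.27e+04 m / 0.39 m/s = 1.095e+05 s = 1.267 d.
C = 25.38·exp(−0.54·1.267) = 25.38·0.5044 = 12.8 mg/L.

12.8 mg/L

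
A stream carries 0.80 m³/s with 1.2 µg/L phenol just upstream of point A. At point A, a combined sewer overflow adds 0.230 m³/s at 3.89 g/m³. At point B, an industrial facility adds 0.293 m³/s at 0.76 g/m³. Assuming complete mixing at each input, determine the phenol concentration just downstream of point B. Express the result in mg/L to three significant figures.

1.2 µg/L = 0.0012 mg/L.
After input A: C = (0.8·0.0012 + 0.23·3.89) / 1.03 = 0.8696 mg/L.
After input B: C = (1.03·0.8696 + 0.293·0.76) / 1.323 = 0.8453 mg/L.

0.845 mg/L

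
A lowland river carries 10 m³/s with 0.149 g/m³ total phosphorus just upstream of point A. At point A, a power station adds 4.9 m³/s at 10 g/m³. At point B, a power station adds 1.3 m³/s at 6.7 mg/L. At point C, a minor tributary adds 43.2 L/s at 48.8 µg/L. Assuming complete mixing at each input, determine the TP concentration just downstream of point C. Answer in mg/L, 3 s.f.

After input A: C = (10·0.149 + 4.9·10) / 14.9 = 3.389 mg/L.
After input B: C = (14.9·3.389 + 1.3·6.7) / 16.2 = 3.654 mg/L.
43.2 L/s = 0.0432 m³/s.
48.8 µg/L = 0.0488 mg/L.
After input C: C = (16.2·3.654 + 0.0432·0.0488) / 16.24 = 3.645 mg/L.

3.64 mg/L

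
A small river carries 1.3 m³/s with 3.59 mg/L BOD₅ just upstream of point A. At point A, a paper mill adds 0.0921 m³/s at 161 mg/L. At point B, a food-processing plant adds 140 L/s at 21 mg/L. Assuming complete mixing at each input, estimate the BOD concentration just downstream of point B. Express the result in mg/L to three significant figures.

14.6 mg/L

After input A: C = (1.3·3.59 + 0.0921·161) / 1.392 = 14 mg/L.
140 L/s = 0.14 m³/s.
After input B: C = (1.392·14 + 0.14·21) / 1.532 = 14.64 mg/L.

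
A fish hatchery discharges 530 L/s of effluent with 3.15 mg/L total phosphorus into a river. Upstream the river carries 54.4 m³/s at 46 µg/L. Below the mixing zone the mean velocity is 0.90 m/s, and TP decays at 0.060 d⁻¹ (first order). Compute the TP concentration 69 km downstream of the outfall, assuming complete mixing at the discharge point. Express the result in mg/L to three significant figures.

0.0720 mg/L

530 L/s = 0.53 m³/s.
46 µg/L = 0.046 mg/L.
After complete mixing, C₀ = (0.53·3.15 + 54.4·0.046) / 54.93 = 0.07595 mg/L.
Travel time t = 6.9e+04 m / 0.90 m/s = 7.667e+04 s = 0.8873 d.
C = 0.07595·exp(−0.060·0.8873) = 0.07595·0.9482 = 0.07201 mg/L.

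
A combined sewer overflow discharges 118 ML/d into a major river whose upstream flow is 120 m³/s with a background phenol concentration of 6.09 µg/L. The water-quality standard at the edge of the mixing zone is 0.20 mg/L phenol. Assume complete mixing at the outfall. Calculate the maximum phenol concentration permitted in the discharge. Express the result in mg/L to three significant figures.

118 ML/d = 1.366 m³/s.
6.09 µg/L = 0.00609 mg/L.
Mass balance: 0.2·121.4 = 1.366·Cₑ + 120·0.00609.
Cₑ = (24.27 − 0.7308) / 1.366 = 17.24 mg/L.

17.2 mg/L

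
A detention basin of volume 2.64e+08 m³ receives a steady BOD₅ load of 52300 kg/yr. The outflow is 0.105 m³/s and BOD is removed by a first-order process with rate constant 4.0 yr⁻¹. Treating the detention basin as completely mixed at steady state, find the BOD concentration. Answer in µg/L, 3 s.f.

Outflow Q = 0.105 m³/s × 3.156e+07 s/yr = 3.314e+06 m³/yr.
Steady-state CSTR mass balance: W = Q·C + k·V·C, so C = W/(Q + kV).
Q + kV = 3.314e+06 + 4.0·2.64e+08 = 1.059e+09 m³/yr.
C = 52300/1.059e+09 = 4.937e-05 kg/m³ = 0.04937 mg/L = 49.37 µg/L.

49.4 µg/L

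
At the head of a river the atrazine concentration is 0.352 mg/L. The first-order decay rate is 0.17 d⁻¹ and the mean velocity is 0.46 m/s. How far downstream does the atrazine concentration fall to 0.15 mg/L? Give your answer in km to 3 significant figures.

From C = C₀·e^(−kt), t = ln(C₀/C)/k = ln(0.352/0.15)/0.17 = 0.853/0.17 = 5.018 d.
Distance = v·t = 0.46 m/s × 4.335e+05 s = 1.994e+05 m = 199.4 km.

199 km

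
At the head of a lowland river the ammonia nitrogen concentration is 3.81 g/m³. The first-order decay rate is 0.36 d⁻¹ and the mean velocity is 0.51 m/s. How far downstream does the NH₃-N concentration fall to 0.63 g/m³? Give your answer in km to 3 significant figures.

From C = C₀·e^(−kt), t = ln(C₀/C)/k = ln(3.81/0.63)/0.36 = 1.8/0.36 = 4.999 d.
Distance = v·t = 0.51 m/s × 4.319e+05 s = 2.203e+05 m = 220.3 km.

220 km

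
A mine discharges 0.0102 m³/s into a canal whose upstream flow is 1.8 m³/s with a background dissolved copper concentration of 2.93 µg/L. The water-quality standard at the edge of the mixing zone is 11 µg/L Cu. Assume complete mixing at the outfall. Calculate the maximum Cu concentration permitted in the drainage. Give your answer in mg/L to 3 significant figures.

1.44 mg/L

2.93 µg/L = 0.00293 mg/L.
11 µg/L = 0.011 mg/L.
Mass balance: 0.011·1.81 = 0.0102·Cₑ + 1.8·0.00293.
Cₑ = (0.01991 − 0.005274) / 0.0102 = 1.435 mg/L.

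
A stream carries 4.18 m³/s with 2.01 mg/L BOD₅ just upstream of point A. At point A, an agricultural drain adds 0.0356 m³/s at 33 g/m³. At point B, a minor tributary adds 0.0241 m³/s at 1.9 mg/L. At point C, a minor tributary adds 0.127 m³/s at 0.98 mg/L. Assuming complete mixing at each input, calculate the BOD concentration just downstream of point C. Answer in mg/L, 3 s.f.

After input A: C = (4.18·2.01 + 0.0356·33) / 4.216 = 2.272 mg/L.
After input B: C = (4.216·2.272 + 0.0241·1.9) / 4.24 = 2.27 mg/L.
After input C: C = (4.24·2.27 + 0.127·0.98) / 4.367 = 2.232 mg/L.

2.23 mg/L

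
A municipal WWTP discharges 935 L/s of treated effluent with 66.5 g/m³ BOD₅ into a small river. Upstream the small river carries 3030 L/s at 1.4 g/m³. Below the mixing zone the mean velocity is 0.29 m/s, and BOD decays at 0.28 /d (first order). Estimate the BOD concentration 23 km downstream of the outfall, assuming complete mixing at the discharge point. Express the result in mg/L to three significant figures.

935 L/s = 0.935 m³/s.
3030 L/s = 3.03 m³/s.
After complete mixing, C₀ = (0.935·66.5 + 3.03·1.4) / 3.965 = 16.75 mg/L.
Travel time t = 2.3e+04 m / 0.29 m/s = 7.931e+04 s = 0.9179 d.
C = 16.75·exp(−0.28·0.9179) = 16.75·0.7733 = 12.95 mg/L.

13.0 mg/L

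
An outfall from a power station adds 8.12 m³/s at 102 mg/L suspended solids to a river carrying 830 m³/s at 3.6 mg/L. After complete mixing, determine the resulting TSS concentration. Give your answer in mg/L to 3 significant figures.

Conservation of mass across the mixing zone: C = (8.12·102 + 830·3.6) / (8.12 + 830) = 3816/838.1 = 4.553 mg/L.

4.55 mg/L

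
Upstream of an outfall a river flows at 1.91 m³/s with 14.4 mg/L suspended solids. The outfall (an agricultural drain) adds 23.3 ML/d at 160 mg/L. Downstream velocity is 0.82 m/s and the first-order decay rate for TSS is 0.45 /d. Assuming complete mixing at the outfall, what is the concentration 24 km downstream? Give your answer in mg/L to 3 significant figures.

27.8 mg/L

23.3 ML/d = 0.2697 m³/s.
After complete mixing, C₀ = (0.2697·160 + 1.91·14.4) / 2.18 = 32.41 mg/L.
Travel time t = 2.4e+04 m / 0.82 m/s = 2.927e+04 s = 0.3388 d.
C = 32.41·exp(−0.45·0.3388) = 32.41·0.8586 = 27.83 mg/L.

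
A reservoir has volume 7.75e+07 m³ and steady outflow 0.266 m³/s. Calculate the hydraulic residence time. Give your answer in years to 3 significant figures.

9.23 yr

Q = 0.266 m³/s × 3.156e+07 s/yr = 8.394e+06 m³/yr.
Hydraulic residence time τ = V/Q = 7.75e+07/8.394e+06 = 9.232 yr.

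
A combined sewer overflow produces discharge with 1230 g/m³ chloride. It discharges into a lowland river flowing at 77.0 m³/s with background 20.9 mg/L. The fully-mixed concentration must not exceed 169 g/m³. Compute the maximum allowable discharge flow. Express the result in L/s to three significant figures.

Mass balance at complete mixing: C_std·(Q_w + Q_r) = Q_w·C_e + Q_r·C_b.
Rearranging, Q_w = Q_r·(C_std − C_b)/(C_e − C_std) = 77.0·(169 − 20.9) / (1230 − 169) = 10.75 m³/s.
= 1.075e+04 L/s.

10700 L/s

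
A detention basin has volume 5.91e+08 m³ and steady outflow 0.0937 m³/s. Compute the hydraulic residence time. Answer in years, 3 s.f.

200 yr

Q = 0.0937 m³/s × 3.156e+07 s/yr = 2.957e+06 m³/yr.
Hydraulic residence time τ = V/Q = 5.91e+08/2.957e+06 = 199.9 yr.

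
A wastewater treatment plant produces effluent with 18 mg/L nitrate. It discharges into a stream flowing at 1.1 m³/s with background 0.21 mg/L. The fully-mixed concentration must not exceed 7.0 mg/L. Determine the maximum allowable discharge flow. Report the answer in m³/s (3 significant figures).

Mass balance at complete mixing: C_std·(Q_w + Q_r) = Q_w·C_e + Q_r·C_b.
Rearranging, Q_w = Q_r·(C_std − C_b)/(C_e − C_std) = 1.1·(7 − 0.21) / (18 − 7) = 0.679 m³/s.

0.679 m³/s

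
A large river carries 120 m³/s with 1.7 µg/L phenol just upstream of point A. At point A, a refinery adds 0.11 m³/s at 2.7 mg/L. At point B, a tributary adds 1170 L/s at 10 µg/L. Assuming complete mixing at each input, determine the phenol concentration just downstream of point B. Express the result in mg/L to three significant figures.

0.00423 mg/L

1.7 µg/L = 0.0017 mg/L.
After input A: C = (120·0.0017 + 0.11·2.7) / 120.1 = 0.004171 mg/L.
1170 L/s = 1.17 m³/s.
10 µg/L = 0.01 mg/L.
After input B: C = (120.1·0.004171 + 1.17·0.01) / 121.3 = 0.004227 mg/L.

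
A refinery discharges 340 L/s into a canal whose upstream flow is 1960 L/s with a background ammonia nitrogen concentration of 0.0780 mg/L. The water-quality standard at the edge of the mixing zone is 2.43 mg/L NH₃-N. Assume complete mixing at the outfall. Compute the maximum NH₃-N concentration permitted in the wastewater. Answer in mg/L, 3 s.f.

340 L/s = 0.34 m³/s.
1960 L/s = 1.96 m³/s.
Mass balance: 2.43·2.3 = 0.34·Cₑ + 1.96·0.078.
Cₑ = (5.589 − 0.1529) / 0.34 = 15.99 mg/L.

16.0 mg/L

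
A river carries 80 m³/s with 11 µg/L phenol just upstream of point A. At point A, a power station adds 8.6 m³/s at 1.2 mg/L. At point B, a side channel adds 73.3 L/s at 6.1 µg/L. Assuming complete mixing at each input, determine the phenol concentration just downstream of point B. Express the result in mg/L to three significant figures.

0.126 mg/L

11 µg/L = 0.011 mg/L.
After input A: C = (80·0.011 + 8.6·1.2) / 88.6 = 0.1264 mg/L.
73.3 L/s = 0.0733 m³/s.
6.1 µg/L = 0.0061 mg/L.
After input B: C = (88.6·0.1264 + 0.0733·0.0061) / 88.67 = 0.1263 mg/L.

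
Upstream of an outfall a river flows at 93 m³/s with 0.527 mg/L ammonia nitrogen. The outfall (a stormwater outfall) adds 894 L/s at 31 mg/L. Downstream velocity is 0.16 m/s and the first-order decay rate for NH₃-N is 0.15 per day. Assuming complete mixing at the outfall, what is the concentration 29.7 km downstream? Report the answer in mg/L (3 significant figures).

894 L/s = 0.894 m³/s.
After complete mixing, C₀ = (0.894·31 + 93·0.527) / 93.89 = 0.8171 mg/L.
Travel time t = 2.97e+04 m / 0.16 m/s = 1.856e+05 s = 2.148 d.
C = 0.8171·exp(−0.15·2.148) = 0.8171·0.7245 = 0.592 mg/L.

0.592 mg/L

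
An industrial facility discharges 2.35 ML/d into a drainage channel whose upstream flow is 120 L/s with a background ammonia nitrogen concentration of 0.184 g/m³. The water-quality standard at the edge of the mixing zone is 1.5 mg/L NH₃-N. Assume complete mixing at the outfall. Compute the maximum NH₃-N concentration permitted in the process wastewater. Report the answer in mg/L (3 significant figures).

2.35 ML/d = 0.0272 m³/s.
120 L/s = 0.12 m³/s.
Mass balance: 1.5·0.1472 = 0.0272·Cₑ + 0.12·0.184.
Cₑ = (0.2208 − 0.02208) / 0.0272 = 7.306 mg/L.

7.31 mg/L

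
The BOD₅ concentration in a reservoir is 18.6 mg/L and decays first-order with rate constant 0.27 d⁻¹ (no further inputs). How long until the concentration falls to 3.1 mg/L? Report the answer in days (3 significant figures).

6.64 d

t = ln(C₀/C)/k = ln(18.6/3.1)/0.27 = 1.792/0.27 = 6.636 d.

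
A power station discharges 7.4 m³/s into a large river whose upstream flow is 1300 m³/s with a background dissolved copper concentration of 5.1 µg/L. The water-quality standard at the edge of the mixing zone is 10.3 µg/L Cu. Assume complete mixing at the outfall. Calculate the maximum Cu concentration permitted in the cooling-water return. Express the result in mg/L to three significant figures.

5.1 µg/L = 0.0051 mg/L.
10.3 µg/L = 0.0103 mg/L.
Mass balance: 0.0103·1307 = 7.4·Cₑ + 1300·0.0051.
Cₑ = (13.47 − 6.63) / 7.4 = 0.9238 mg/L.

0.924 mg/L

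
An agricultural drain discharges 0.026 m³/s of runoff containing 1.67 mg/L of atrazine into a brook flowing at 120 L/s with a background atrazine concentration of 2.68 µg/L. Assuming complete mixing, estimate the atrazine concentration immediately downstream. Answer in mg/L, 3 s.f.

120 L/s = 0.12 m³/s.
2.68 µg/L = 0.00268 mg/L.
By mass balance at complete mixing, C = (0.026·1.67 + 0.12·0.00268) / (0.026 + 0.12) = 0.04374/0.146 = 0.2996 mg/L.

0.300 mg/L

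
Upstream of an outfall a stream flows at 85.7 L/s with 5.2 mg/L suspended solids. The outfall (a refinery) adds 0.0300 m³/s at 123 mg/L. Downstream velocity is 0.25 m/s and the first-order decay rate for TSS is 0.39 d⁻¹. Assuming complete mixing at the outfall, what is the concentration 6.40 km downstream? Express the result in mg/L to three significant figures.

85.7 L/s = 0.0857 m³/s.
After complete mixing, C₀ = (0.03·123 + 0.0857·5.2) / 0.1157 = 35.74 mg/L.
Travel time t = 6400 m / 0.25 m/s = 2.56e+04 s = 0.2963 d.
C = 35.74·exp(−0.39·0.2963) = 35.74·0.8909 = 31.84 mg/L.

31.8 mg/L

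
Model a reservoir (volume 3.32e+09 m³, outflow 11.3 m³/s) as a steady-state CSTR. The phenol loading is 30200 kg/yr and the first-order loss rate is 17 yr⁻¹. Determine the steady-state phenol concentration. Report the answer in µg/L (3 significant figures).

0.532 µg/L

Outflow Q = 11.3 m³/s × 3.156e+07 s/yr = 3.566e+08 m³/yr.
Steady-state CSTR mass balance: W = Q·C + k·V·C, so C = W/(Q + kV).
Q + kV = 3.566e+08 + 17·3.32e+09 = 5.68e+10 m³/yr.
C = 30200/5.68e+10 = 5.317e-07 kg/m³ = 0.0005317 mg/L = 0.5317 µg/L.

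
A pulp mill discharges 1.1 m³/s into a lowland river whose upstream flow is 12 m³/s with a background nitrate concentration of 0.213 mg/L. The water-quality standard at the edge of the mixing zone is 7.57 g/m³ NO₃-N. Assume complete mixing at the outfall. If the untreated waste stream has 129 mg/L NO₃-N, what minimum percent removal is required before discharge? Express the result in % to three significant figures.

Mass balance: 7.57·13.1 = 1.1·Cₑ + 12·0.213.
Cₑ = (99.17 − 2.556) / 1.1 = 87.83 mg/L.
Required removal = 1 − 87.83/129 = 31.92 %.

31.9 %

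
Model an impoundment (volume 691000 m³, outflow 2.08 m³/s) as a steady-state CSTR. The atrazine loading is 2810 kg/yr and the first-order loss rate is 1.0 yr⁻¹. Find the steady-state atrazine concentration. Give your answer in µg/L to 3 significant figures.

42.4 µg/L

Outflow Q = 2.08 m³/s × 3.156e+07 s/yr = 6.564e+07 m³/yr.
Steady-state CSTR mass balance: W = Q·C + k·V·C, so C = W/(Q + kV).
Q + kV = 6.564e+07 + 1.0·691000 = 6.633e+07 m³/yr.
C = 2810/6.633e+07 = 4.236e-05 kg/m³ = 0.04236 mg/L = 42.36 µg/L.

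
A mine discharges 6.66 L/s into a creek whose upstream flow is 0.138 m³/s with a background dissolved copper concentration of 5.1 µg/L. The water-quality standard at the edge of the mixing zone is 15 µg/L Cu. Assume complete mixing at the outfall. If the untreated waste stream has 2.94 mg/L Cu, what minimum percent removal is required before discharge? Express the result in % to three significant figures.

6.66 L/s = 0.00666 m³/s.
5.1 µg/L = 0.0051 mg/L.
15 µg/L = 0.015 mg/L.
Mass balance: 0.015·0.1447 = 0.00666·Cₑ + 0.138·0.0051.
Cₑ = (0.00217 − 0.0007038) / 0.00666 = 0.2201 mg/L.
Required removal = 1 − 0.2201/2.94 = 92.51 %.

92.5 %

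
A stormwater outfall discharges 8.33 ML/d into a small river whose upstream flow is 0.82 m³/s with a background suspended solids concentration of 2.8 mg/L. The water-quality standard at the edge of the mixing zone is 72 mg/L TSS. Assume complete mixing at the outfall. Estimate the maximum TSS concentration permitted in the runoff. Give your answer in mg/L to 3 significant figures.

661 mg/L

8.33 ML/d = 0.09641 m³/s.
Mass balance: 72·0.9164 = 0.09641·Cₑ + 0.82·2.8.
Cₑ = (65.98 − 2.296) / 0.09641 = 660.6 mg/L.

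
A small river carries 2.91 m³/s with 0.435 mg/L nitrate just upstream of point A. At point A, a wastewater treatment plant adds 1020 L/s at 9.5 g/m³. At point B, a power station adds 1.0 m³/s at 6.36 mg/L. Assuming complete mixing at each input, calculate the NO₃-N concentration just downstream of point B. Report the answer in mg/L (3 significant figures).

3.51 mg/L

1020 L/s = 1.02 m³/s.
After input A: C = (2.91·0.435 + 1.02·9.5) / 3.93 = 2.788 mg/L.
After input B: C = (3.93·2.788 + 1·6.36) / 4.93 = 3.512 mg/L.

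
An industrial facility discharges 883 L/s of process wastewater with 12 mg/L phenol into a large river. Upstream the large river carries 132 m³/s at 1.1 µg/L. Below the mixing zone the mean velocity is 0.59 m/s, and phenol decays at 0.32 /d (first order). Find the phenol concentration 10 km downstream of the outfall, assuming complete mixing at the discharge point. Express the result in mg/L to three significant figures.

883 L/s = 0.883 m³/s.
1.1 µg/L = 0.0011 mg/L.
After complete mixing, C₀ = (0.883·12 + 132·0.0011) / 132.9 = 0.08083 mg/L.
Travel time t = 1e+04 m / 0.59 m/s = 1.695e+04 s = 0.1962 d.
C = 0.08083·exp(−0.32·0.1962) = 0.08083·0.9392 = 0.07591 mg/L.

0.0759 mg/L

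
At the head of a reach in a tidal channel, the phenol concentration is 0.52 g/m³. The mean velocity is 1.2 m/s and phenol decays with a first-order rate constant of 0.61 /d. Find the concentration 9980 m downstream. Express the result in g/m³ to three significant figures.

Travel time t = 9980 m / 1.2 m/s = 9980/1.2 = 8317 s = 0.09626 d.
First-order decay: C = 0.52·exp(−0.61·0.09626) = 0.52·0.943 = 0.4903 g/m³.

0.490 g/m³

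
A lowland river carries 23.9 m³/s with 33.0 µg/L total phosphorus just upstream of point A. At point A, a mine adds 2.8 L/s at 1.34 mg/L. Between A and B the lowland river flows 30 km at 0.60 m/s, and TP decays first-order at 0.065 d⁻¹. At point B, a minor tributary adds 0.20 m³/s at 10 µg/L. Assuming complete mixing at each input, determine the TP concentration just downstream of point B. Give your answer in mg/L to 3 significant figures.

33.0 µg/L = 0.033 mg/L.
2.8 L/s = 0.0028 m³/s.
After input A: C = (23.9·0.033 + 0.0028·1.34) / 23.9 = 0.03315 mg/L.
Over the 30 km reach to input B (t = 5e+04 s = 0.5787 d), decay gives C = 0.03315·exp(−0.065·0.5787) = 0.03193 mg/L.
10 µg/L = 0.01 mg/L.
After input B: C = (23.9·0.03193 + 0.2·0.01) / 24.1 = 0.03175 mg/L.

0.0317 mg/L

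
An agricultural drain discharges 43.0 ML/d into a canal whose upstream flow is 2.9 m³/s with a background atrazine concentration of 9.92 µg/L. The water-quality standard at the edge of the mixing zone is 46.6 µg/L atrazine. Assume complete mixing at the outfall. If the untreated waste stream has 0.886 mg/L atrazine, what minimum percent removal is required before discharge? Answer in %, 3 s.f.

70.6 %

43.0 ML/d = 0.4977 m³/s.
9.92 µg/L = 0.00992 mg/L.
46.6 µg/L = 0.0466 mg/L.
Mass balance: 0.0466·3.398 = 0.4977·Cₑ + 2.9·0.00992.
Cₑ = (0.1583 − 0.02877) / 0.4977 = 0.2603 mg/L.
Required removal = 1 − 0.2603/0.886 = 70.62 %.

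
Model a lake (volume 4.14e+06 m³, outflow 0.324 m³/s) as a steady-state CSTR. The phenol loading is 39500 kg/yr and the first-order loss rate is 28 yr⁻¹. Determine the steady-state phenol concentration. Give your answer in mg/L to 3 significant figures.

Outflow Q = 0.324 m³/s × 3.156e+07 s/yr = 1.022e+07 m³/yr.
Steady-state CSTR mass balance: W = Q·C + k·V·C, so C = W/(Q + kV).
Q + kV = 1.022e+07 + 28·4.14e+06 = 1.261e+08 m³/yr.
C = 39500/1.261e+08 = 0.0003131 kg/m³ = 0.3131 mg/L.

0.313 mg/L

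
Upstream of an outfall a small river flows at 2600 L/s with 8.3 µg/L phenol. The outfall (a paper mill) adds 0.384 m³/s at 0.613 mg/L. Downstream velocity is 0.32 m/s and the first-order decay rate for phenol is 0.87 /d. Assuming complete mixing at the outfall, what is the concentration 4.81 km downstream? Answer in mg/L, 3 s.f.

0.0740 mg/L

2600 L/s = 2.6 m³/s.
8.3 µg/L = 0.0083 mg/L.
After complete mixing, C₀ = (0.384·0.613 + 2.6·0.0083) / 2.984 = 0.08612 mg/L.
Travel time t = 4810 m / 0.32 m/s = 1.503e+04 s = 0.174 d.
C = 0.08612·exp(−0.87·0.174) = 0.08612·0.8595 = 0.07402 mg/L.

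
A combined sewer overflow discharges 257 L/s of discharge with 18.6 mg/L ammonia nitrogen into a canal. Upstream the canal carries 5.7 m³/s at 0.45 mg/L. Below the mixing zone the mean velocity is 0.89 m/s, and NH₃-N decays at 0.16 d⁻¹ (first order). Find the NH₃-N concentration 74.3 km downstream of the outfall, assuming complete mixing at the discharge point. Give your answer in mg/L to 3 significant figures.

1.06 mg/L

257 L/s = 0.257 m³/s.
After complete mixing, C₀ = (0.257·18.6 + 5.7·0.45) / 5.957 = 1.233 mg/L.
Travel time t = 7.43e+04 m / 0.89 m/s = 8.348e+04 s = 0.9662 d.
C = 1.233·exp(−0.16·0.9662) = 1.233·0.8568 = 1.056 mg/L.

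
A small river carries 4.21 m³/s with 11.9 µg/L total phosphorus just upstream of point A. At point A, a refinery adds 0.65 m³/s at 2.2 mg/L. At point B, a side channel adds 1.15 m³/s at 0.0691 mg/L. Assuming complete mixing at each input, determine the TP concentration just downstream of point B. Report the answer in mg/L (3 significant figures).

11.9 µg/L = 0.0119 mg/L.
After input A: C = (4.21·0.0119 + 0.65·2.2) / 4.86 = 0.3045 mg/L.
After input B: C = (4.86·0.3045 + 1.15·0.0691) / 6.01 = 0.2595 mg/L.

0.259 mg/L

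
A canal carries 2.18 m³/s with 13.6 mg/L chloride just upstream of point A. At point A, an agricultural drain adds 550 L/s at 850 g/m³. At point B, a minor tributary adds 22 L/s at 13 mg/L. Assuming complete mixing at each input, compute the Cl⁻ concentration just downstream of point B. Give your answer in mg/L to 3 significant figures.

181 mg/L

550 L/s = 0.55 m³/s.
After input A: C = (2.18·13.6 + 0.55·850) / 2.73 = 182.1 mg/L.
22 L/s = 0.022 m³/s.
After input B: C = (2.73·182.1 + 0.022·13) / 2.752 = 180.8 mg/L.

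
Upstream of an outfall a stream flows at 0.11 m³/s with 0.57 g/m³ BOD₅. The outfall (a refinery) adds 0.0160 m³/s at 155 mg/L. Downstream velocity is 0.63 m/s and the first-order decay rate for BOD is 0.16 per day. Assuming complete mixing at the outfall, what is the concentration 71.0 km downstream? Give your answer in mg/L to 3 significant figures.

16.4 mg/L

After complete mixing, C₀ = (0.016·155 + 0.11·0.57) / 0.126 = 20.18 mg/L.
Travel time t = 7.1e+04 m / 0.63 m/s = 1.127e+05 s = 1.304 d.
C = 20.18·exp(−0.16·1.304) = 20.18·0.8116 = 16.38 mg/L.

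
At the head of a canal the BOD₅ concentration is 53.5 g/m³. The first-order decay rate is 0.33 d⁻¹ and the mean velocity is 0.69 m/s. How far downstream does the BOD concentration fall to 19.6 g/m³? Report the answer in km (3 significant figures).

181 km

From C = C₀·e^(−kt), t = ln(C₀/C)/k = ln(53.5/19.6)/0.33 = 1.004/0.33 = 3.043 d.
Distance = v·t = 0.69 m/s × 2.629e+05 s = 1.814e+05 m = 181.4 km.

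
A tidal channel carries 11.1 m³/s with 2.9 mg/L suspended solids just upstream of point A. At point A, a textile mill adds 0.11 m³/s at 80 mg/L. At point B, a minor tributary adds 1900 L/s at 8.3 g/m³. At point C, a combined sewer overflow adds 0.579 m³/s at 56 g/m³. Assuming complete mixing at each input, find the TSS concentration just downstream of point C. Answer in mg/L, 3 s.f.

After input A: C = (11.1·2.9 + 0.11·80) / 11.21 = 3.657 mg/L.
1900 L/s = 1.9 m³/s.
After input B: C = (11.21·3.657 + 1.9·8.3) / 13.11 = 4.33 mg/L.
After input C: C = (13.11·4.33 + 0.579·56) / 13.69 = 6.515 mg/L.

6.52 mg/L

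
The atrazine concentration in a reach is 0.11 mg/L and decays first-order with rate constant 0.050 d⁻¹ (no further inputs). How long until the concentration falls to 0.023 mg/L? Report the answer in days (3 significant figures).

31.3 d

t = ln(C₀/C)/k = ln(0.11/0.023)/0.050 = 1.565/0.050 = 31.3 d.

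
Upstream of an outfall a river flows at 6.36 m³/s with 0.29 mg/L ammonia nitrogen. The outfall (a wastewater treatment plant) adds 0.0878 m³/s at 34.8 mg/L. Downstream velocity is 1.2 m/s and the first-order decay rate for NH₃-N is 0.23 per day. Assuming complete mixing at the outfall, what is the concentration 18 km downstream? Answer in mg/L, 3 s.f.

0.730 mg/L

After complete mixing, C₀ = (0.0878·34.8 + 6.36·0.29) / 6.448 = 0.7599 mg/L.
Travel time t = 1.8e+04 m / 1.2 m/s = 1.5e+04 s = 0.1736 d.
C = 0.7599·exp(−0.23·0.1736) = 0.7599·0.9609 = 0.7302 mg/L.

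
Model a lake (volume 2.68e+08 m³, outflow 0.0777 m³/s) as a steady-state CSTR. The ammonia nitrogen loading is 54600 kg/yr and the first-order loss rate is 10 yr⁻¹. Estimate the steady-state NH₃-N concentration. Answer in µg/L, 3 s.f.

20.4 µg/L

Outflow Q = 0.0777 m³/s × 3.156e+07 s/yr = 2.452e+06 m³/yr.
Steady-state CSTR mass balance: W = Q·C + k·V·C, so C = W/(Q + kV).
Q + kV = 2.452e+06 + 10·2.68e+08 = 2.682e+09 m³/yr.
C = 54600/2.682e+09 = 2.035e-05 kg/m³ = 0.02035 mg/L = 20.35 µg/L.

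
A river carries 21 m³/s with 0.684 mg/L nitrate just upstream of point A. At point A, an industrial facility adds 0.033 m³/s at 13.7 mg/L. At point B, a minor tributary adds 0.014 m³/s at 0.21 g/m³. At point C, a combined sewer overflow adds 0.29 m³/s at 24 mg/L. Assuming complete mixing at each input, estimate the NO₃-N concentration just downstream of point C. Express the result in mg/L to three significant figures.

After input A: C = (21·0.684 + 0.033·13.7) / 21.03 = 0.7044 mg/L.
After input B: C = (21.03·0.7044 + 0.014·0.21) / 21.05 = 0.7041 mg/L.
After input C: C = (21.05·0.7041 + 0.29·24) / 21.34 = 1.021 mg/L.

1.02 mg/L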